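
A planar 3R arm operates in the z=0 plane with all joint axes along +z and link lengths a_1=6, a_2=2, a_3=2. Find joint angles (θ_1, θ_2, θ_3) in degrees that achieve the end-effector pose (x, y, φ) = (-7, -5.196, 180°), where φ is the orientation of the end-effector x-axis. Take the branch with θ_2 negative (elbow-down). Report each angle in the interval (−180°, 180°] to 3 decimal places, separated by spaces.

-120.000 -60.004 0.004

wrist centre = target − a_3·(cos φ, sin φ) = (-5.0000, -5.1960)
cos θ_2 = (51.9984−6²−2²)/(2·6·2) = 0.4999; θ_2 = -60.0044° (elbow-down)
β = atan2(-5.1960,-5.0000) = -133.8987°; ψ = atan2(-1.7321,6.9999) = -13.8987°
θ_1 = β − ψ = -120.0000°
θ_3 = φ − θ_1 − θ_2 = 0.0044° (wrapped to (-180°,180°])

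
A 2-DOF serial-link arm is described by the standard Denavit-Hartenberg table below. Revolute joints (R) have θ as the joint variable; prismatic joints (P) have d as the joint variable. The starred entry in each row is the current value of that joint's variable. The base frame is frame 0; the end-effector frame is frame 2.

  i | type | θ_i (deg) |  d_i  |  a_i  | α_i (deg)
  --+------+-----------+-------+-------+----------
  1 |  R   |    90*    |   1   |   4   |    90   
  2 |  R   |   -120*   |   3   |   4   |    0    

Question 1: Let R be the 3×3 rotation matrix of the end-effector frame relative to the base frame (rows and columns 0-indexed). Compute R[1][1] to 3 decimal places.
0.866

End-effector y-axis (col 1 of R) = (0.0000,0.8660,-0.5000)
R[1][1] = 0.8660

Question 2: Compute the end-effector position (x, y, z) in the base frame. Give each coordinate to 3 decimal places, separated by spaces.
3.000 2.000 -2.464

after link 1: o_1 = (0.0000, 4.0000, 1.0000)
after link 2: o_2 = (3.0000, 2.0000, -2.4641)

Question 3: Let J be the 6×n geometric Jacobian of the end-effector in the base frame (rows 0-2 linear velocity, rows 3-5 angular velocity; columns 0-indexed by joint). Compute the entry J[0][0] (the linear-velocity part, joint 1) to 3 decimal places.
axis z_0 = ẑ; lever o_n−o_0 = (3.0000,2.0000,-2.4641)
cross product → J_v[:, 0] = (-2.0000,3.0000,0.0000)
J_ω[:, 0] = z_0
entry J[0][0] = -2.0000

-2.000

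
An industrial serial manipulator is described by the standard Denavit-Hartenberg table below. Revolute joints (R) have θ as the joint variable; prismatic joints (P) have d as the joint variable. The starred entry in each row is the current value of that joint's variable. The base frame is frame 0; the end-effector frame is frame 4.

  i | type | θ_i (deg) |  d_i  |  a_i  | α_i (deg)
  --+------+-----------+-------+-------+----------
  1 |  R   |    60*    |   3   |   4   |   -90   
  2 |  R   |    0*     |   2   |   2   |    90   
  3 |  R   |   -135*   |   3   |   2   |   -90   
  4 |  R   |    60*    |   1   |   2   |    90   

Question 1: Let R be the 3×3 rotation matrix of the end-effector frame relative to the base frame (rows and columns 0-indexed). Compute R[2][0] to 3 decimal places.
End-effector x-axis (col 0 of R) = (0.1294,-0.4830,-0.8660)
R[2][0] = -0.8660

-0.866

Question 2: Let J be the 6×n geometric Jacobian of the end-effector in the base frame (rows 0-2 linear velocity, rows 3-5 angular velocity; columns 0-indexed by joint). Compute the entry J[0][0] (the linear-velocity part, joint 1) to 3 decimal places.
-3.557

axis z_0 = ẑ; lever o_n−o_0 = (3.0103,3.5572,4.2679)
cross product → J_v[:, 0] = (-3.5572,3.0103,0.0000)
J_ω[:, 0] = z_0
entry J[0][0] = -3.5572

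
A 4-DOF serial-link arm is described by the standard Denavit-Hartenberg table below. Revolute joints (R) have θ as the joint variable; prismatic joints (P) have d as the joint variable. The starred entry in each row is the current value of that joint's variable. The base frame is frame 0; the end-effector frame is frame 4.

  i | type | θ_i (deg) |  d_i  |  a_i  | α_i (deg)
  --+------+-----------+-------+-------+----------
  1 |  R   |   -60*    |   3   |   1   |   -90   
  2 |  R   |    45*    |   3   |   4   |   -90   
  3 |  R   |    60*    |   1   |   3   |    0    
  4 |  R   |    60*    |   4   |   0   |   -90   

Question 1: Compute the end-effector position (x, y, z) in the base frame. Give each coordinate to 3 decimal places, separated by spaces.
1.025 -0.971 -4.425

after link 1: o_1 = (0.5000, -0.8660, 3.0000)
after link 2: o_2 = (4.5123, -1.8155, 0.1716)
after link 3: o_3 = (2.4391, -3.4207, -1.5962)
after link 4: o_4 = (1.0249, -0.9712, -4.4246)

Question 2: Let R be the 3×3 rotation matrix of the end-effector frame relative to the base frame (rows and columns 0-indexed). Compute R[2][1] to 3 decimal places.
0.707

End-effector y-axis (col 1 of R) = (0.3536,-0.6124,0.7071)
R[2][1] = 0.7071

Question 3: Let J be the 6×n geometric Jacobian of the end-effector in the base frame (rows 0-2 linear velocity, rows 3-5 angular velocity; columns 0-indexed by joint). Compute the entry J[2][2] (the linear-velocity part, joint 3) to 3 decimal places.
1.837

axis z_2 = (-0.3536,0.6124,-0.7071); lever o_n−o_2 = (-3.4874,0.8443,-4.5962)
cross product → J_v[:, 2] = (-2.2176,0.8410,1.8371)
J_ω[:, 2] = z_2
entry J[2][2] = 1.8371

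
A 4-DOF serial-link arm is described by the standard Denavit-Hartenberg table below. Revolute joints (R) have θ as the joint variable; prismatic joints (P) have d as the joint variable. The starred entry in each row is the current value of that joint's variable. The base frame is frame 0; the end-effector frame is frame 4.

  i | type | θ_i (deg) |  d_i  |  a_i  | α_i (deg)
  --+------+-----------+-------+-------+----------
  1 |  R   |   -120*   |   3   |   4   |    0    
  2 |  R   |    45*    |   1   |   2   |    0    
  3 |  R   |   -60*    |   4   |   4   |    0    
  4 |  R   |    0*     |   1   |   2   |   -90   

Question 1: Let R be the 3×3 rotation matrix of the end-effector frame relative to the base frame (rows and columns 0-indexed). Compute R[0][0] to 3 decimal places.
End-effector x-axis (col 0 of R) = (-0.7071,-0.7071,0.0000)
R[0][0] = -0.7071

-0.707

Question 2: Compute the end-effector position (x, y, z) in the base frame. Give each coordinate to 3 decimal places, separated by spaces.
after link 1: o_1 = (-2.0000, -3.4641, 3.0000)
after link 2: o_2 = (-1.4824, -5.3960, 4.0000)
after link 3: o_3 = (-4.3108, -8.2244, 8.0000)
after link 4: o_4 = (-5.7250, -9.6386, 9.0000)

-5.725 -9.639 9.000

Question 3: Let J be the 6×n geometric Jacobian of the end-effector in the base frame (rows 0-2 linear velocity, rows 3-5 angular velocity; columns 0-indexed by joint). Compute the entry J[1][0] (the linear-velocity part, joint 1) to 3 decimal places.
axis z_0 = ẑ; lever o_n−o_0 = (-5.7250,-9.6386,9.0000)
cross product → J_v[:, 0] = (9.6386,-5.7250,0.0000)
J_ω[:, 0] = z_0
entry J[1][0] = -5.7250

-5.725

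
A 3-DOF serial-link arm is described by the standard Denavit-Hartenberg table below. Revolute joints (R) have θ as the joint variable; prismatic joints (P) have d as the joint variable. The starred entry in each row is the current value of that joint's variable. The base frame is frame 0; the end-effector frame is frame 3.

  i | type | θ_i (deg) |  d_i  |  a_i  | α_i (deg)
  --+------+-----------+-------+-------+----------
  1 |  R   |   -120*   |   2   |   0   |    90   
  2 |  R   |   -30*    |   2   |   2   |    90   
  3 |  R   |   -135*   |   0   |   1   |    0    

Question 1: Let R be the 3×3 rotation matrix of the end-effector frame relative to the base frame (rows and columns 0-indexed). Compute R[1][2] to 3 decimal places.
End-effector z-axis (col 2 of R) = (0.2500,0.4330,-0.8660)
R[1][2] = 0.4330

0.433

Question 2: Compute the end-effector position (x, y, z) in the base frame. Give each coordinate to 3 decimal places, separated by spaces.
-1.680 -0.323 1.354

after link 1: o_1 = (0.0000, 0.0000, 2.0000)
after link 2: o_2 = (-2.5981, -0.5000, 1.0000)
after link 3: o_3 = (-1.6795, -0.3232, 1.3536)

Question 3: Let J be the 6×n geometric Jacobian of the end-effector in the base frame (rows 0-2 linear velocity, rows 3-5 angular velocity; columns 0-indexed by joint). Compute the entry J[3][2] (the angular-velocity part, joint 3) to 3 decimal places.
axis z_2 = (0.2500,0.4330,-0.8660); lever o_n−o_2 = (0.9186,0.1768,0.3536)
cross product → J_v[:, 2] = (0.3062,-0.8839,-0.3536)
J_ω[:, 2] = z_2
entry J[3][2] = 0.2500

0.250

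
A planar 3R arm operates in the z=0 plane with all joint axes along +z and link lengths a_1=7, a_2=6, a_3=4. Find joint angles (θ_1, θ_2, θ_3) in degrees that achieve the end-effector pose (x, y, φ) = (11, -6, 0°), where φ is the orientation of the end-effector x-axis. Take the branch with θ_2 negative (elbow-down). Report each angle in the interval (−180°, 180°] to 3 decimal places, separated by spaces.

wrist centre = target − a_3·(cos φ, sin φ) = (7.0000, -6.0000)
cos θ_2 = (85.0000−7²−6²)/(2·7·6) = 0.0000; θ_2 = -90.0000° (elbow-down)
β = atan2(-6.0000,7.0000) = -40.6013°; ψ = atan2(-6.0000,7.0000) = -40.6013°
θ_1 = β − ψ = 0.0000°
θ_3 = φ − θ_1 − θ_2 = 90.0000° (wrapped to (-180°,180°])

0.000 -90.000 90.000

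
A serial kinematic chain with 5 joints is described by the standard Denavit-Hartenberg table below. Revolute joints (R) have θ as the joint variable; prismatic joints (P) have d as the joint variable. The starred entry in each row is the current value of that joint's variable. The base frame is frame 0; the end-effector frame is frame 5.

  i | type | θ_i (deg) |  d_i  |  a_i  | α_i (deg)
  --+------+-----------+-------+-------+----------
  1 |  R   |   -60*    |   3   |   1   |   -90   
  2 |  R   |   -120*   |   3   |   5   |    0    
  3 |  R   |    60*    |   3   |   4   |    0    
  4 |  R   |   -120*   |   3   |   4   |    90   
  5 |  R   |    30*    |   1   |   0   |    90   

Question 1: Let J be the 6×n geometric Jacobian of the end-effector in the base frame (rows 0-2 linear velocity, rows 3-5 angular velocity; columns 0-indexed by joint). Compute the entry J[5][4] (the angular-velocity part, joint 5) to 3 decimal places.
axis z_4 = (-0.0000,0.0000,-1.0000); lever o_n−o_4 = (0.0000,0.0000,-1.0000)
cross product → J_v[:, 4] = (-0.0000,-0.0000,-0.0000)
J_ω[:, 4] = z_4
entry J[5][4] = -1.0000

-1.000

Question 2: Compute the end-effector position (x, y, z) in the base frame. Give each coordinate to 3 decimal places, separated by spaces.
6.044 7.531 9.794

after link 1: o_1 = (0.5000, -0.8660, 3.0000)
after link 2: o_2 = (1.8481, 2.7990, 7.3301)
after link 3: o_3 = (5.4462, 2.5670, 10.7942)
after link 4: o_4 = (6.0442, 7.5311, 10.7942)
after link 5: o_5 = (6.0442, 7.5311, 9.7942)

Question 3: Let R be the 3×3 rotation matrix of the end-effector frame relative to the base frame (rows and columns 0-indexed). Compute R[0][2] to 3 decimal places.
End-effector z-axis (col 2 of R) = (-1.0000,-0.0000,-0.0000)
R[0][2] = -1.0000

-1.000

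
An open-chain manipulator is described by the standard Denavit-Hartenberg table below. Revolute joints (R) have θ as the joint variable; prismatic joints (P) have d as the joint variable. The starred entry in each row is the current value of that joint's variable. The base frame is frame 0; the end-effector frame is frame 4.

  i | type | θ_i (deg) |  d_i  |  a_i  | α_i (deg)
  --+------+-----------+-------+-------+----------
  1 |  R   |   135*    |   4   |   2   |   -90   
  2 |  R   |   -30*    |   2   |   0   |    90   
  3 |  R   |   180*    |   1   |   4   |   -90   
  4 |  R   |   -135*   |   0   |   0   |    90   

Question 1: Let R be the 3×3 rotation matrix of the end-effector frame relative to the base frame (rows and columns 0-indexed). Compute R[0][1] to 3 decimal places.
End-effector y-axis (col 1 of R) = (0.7071,0.7071,-0.0000)
R[0][1] = 0.7071

0.707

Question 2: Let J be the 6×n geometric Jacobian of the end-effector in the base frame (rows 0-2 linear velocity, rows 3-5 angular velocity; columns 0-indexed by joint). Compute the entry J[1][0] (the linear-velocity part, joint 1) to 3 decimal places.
axis z_0 = ẑ; lever o_n−o_0 = (-0.0254,-2.8030,2.8660)
cross product → J_v[:, 0] = (2.8030,-0.0254,0.0000)
J_ω[:, 0] = z_0
entry J[1][0] = -0.0254

-0.025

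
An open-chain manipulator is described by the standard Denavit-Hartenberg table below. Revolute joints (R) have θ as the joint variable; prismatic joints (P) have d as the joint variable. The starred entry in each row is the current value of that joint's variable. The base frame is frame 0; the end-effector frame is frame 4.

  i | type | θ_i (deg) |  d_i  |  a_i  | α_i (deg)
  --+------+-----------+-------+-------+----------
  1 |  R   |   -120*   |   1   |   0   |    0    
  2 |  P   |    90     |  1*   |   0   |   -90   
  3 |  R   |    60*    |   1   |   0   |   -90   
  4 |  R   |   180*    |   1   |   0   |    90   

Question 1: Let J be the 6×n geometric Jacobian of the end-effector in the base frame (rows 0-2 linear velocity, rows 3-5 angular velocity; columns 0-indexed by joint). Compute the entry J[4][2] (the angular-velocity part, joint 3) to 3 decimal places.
axis z_2 = (0.5000,0.8660,0.0000); lever o_n−o_2 = (-0.2500,1.2990,-0.5000)
cross product → J_v[:, 2] = (-0.4330,0.2500,0.8660)
J_ω[:, 2] = z_2
entry J[4][2] = 0.8660

0.866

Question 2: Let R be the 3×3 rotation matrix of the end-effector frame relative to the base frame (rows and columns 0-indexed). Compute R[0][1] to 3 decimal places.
End-effector y-axis (col 1 of R) = (-0.7500,0.4330,-0.5000)
R[0][1] = -0.7500

-0.750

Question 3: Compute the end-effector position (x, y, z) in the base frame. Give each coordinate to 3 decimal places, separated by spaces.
-0.250 1.299 1.500

after link 1: o_1 = (0.0000, 0.0000, 1.0000)
after link 2: o_2 = (0.0000, 0.0000, 2.0000)
after link 3: o_3 = (0.5000, 0.8660, 2.0000)
after link 4: o_4 = (-0.2500, 1.2990, 1.5000)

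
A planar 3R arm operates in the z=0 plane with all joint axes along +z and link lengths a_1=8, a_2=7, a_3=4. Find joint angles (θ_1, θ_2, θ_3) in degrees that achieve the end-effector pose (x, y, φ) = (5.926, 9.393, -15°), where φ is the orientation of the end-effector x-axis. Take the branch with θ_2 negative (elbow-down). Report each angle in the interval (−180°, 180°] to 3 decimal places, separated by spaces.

wrist centre = target − a_3·(cos φ, sin φ) = (2.0623, 10.4283)
cos θ_2 = (113.0020−8²−7²)/(2·8·7) = 0.0000; θ_2 = -89.9990° (elbow-down)
β = atan2(10.4283,2.0623) = 78.8135°; ψ = atan2(-7.0000,8.0001) = -41.1855°
θ_1 = β − ψ = 119.9990°
θ_3 = φ − θ_1 − θ_2 = -45.0000° (wrapped to (-180°,180°])

119.999 -89.999 -45.000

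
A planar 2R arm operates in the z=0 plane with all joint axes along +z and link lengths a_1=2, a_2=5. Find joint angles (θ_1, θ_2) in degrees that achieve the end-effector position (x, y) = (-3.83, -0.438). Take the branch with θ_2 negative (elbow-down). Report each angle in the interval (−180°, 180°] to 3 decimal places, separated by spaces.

-60.014 -134.988

cos θ_2 = (14.8607−2²−5²)/(2·2·5) = -0.7070; θ_2 = -134.9883° (elbow-down)
β = atan2(-0.4380,-3.8300) = -173.4760°; ψ = atan2(-3.5363,-1.5348) = -113.4619°
θ_1 = β − ψ = -60.0140°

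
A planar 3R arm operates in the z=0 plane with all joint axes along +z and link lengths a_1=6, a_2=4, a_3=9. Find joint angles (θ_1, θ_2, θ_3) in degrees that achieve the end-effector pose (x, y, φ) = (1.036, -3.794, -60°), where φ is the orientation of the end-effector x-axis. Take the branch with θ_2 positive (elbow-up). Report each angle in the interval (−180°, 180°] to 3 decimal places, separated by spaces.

wrist centre = target − a_3·(cos φ, sin φ) = (-3.4640, 4.0002)
cos θ_2 = (28.0011−6²−4²)/(2·6·4) = -0.5000; θ_2 = 119.9984° (elbow-up)
β = atan2(4.0002,-3.4640) = 130.8909°; ψ = atan2(3.4642,4.0001) = 40.8932°
θ_1 = β − ψ = 89.9978°
θ_3 = φ − θ_1 − θ_2 = 90.0038° (wrapped to (-180°,180°])

89.998 119.998 90.004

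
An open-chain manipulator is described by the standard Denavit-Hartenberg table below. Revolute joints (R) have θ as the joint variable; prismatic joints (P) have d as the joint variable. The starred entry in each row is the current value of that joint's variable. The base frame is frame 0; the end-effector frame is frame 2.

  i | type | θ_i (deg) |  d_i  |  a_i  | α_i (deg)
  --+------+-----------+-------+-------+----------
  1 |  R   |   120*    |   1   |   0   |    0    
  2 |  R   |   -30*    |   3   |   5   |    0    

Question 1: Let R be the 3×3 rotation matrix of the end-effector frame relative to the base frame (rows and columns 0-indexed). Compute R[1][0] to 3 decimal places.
End-effector x-axis (col 0 of R) = (0.0000,1.0000,0.0000)
R[1][0] = 1.0000

1.000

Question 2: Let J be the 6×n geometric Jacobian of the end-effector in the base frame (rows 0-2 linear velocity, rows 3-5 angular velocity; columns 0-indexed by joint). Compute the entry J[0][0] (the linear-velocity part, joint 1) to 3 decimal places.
-5.000

axis z_0 = ẑ; lever o_n−o_0 = (0.0000,5.0000,4.0000)
cross product → J_v[:, 0] = (-5.0000,0.0000,0.0000)
J_ω[:, 0] = z_0
entry J[0][0] = -5.0000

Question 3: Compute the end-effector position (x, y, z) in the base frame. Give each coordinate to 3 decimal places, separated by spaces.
0.000 5.000 4.000

after link 1: o_1 = (0.0000, 0.0000, 1.0000)
after link 2: o_2 = (0.0000, 5.0000, 4.0000)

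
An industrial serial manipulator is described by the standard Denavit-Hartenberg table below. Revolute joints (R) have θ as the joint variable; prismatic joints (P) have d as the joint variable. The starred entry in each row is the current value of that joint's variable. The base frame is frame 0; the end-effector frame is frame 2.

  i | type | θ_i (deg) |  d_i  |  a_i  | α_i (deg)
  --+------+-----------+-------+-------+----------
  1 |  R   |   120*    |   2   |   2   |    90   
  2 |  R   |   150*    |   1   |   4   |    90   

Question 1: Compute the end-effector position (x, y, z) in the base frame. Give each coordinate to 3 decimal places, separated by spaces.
after link 1: o_1 = (-1.0000, 1.7321, 2.0000)
after link 2: o_2 = (1.5981, -0.7679, 4.0000)

1.598 -0.768 4.000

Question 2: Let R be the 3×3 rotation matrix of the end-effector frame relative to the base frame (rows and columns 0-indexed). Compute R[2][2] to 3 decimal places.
End-effector z-axis (col 2 of R) = (-0.2500,0.4330,0.8660)
R[2][2] = 0.8660

0.866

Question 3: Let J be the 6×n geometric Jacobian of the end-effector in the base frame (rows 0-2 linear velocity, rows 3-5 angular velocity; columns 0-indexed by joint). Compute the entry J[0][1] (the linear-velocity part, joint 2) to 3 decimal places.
axis z_1 = (0.8660,0.5000,0.0000); lever o_n−o_1 = (2.5981,-2.5000,2.0000)
cross product → J_v[:, 1] = (1.0000,-1.7321,-3.4641)
J_ω[:, 1] = z_1
entry J[0][1] = 1.0000

1.000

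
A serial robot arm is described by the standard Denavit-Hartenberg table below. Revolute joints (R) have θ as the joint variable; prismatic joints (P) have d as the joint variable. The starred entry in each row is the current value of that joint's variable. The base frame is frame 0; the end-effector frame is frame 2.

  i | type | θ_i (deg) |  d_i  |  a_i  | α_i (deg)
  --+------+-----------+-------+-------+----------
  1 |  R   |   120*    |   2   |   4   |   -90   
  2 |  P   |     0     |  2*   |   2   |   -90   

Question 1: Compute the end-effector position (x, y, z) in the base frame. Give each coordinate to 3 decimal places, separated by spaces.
-4.732 4.196 2.000

after link 1: o_1 = (-2.0000, 3.4641, 2.0000)
after link 2: o_2 = (-4.7321, 4.1962, 2.0000)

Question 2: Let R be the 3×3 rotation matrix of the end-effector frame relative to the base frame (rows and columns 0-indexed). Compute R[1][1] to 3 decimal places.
0.500

End-effector y-axis (col 1 of R) = (0.8660,0.5000,-0.0000)
R[1][1] = 0.5000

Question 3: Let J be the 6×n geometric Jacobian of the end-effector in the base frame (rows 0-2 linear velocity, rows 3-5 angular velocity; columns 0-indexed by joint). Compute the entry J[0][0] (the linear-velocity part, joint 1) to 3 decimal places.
axis z_0 = ẑ; lever o_n−o_0 = (-4.7321,4.1962,2.0000)
cross product → J_v[:, 0] = (-4.1962,-4.7321,0.0000)
J_ω[:, 0] = z_0
entry J[0][0] = -4.1962

-4.196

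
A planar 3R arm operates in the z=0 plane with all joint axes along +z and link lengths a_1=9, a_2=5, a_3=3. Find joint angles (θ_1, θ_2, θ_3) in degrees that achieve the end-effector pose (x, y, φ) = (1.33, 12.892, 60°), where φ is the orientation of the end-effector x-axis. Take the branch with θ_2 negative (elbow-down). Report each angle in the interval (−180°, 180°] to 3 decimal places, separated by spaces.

wrist centre = target − a_3·(cos φ, sin φ) = (-0.1700, 10.2939)
cos θ_2 = (105.9938−9²−5²)/(2·9·5) = -0.0001; θ_2 = -90.0040° (elbow-down)
β = atan2(10.2939,-0.1700) = 90.9461°; ψ = atan2(-5.0000,8.9997) = -29.0555°
θ_1 = β − ψ = 120.0017°
θ_3 = φ − θ_1 − θ_2 = 30.0023° (wrapped to (-180°,180°])

120.002 -90.004 30.002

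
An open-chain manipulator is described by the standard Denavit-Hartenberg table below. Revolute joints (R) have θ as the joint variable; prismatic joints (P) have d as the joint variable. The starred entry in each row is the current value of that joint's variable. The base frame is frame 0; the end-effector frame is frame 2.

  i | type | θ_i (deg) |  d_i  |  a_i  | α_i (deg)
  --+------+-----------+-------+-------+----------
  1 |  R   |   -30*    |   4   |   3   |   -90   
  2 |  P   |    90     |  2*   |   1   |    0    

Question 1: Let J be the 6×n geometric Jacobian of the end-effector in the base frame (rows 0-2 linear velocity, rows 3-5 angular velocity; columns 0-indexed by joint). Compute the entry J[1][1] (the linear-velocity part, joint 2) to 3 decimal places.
prismatic axis z_1 = (0.5000,0.8660,0.0000)
J_v[:, 1] = z_1; J_ω[:, 1] = (0,0,0)
entry J[1][1] = 0.8660

0.866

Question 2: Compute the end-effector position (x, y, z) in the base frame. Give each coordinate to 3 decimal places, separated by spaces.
after link 1: o_1 = (2.5981, -1.5000, 4.0000)
after link 2: o_2 = (3.5981, 0.2321, 3.0000)

3.598 0.232 3.000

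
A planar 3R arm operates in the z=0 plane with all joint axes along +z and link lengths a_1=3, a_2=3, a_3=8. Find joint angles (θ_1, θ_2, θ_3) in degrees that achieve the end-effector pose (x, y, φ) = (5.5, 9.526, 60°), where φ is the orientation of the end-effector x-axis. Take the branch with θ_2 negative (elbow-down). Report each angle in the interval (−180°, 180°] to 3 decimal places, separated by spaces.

wrist centre = target − a_3·(cos φ, sin φ) = (1.5000, 2.5978)
cos θ_2 = (8.9985−3²−3²)/(2·3·3) = -0.5001; θ_2 = -120.0053° (elbow-down)
β = atan2(2.5978,1.5000) = 59.9973°; ψ = atan2(-2.5979,1.4998) = -60.0027°
θ_1 = β − ψ = 120.0000°
θ_3 = φ − θ_1 − θ_2 = 60.0053° (wrapped to (-180°,180°])

120.000 -120.005 60.005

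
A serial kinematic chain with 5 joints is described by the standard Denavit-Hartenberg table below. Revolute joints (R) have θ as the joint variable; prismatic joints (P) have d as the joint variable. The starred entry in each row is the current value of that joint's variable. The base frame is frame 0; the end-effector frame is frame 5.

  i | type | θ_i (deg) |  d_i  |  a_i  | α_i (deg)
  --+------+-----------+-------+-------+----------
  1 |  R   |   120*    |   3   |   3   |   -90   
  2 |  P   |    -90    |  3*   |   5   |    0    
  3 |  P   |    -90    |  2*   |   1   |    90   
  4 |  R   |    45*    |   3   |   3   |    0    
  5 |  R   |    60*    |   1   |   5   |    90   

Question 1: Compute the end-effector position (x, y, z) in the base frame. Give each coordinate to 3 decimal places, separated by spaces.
after link 1: o_1 = (-1.5000, 2.5981, 3.0000)
after link 2: o_2 = (-4.0981, 1.0981, 8.0000)
after link 3: o_3 = (-5.3301, -0.7679, 8.0000)
after link 4: o_4 = (-6.1066, -3.6657, 5.0000)
after link 5: o_5 = (-10.9362, -4.9598, 4.0000)

-10.936 -4.960 4.000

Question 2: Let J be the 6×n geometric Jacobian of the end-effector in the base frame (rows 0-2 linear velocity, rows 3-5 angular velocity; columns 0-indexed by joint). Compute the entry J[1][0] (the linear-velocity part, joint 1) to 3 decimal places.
-10.936

axis z_0 = ẑ; lever o_n−o_0 = (-10.9362,-4.9598,4.0000)
cross product → J_v[:, 0] = (4.9598,-10.9362,0.0000)
J_ω[:, 0] = z_0
entry J[1][0] = -10.9362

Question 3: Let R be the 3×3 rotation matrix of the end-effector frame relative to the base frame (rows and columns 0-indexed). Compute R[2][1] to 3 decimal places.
-1.000

End-effector y-axis (col 1 of R) = (-0.0000,-0.0000,-1.0000)
R[2][1] = -1.0000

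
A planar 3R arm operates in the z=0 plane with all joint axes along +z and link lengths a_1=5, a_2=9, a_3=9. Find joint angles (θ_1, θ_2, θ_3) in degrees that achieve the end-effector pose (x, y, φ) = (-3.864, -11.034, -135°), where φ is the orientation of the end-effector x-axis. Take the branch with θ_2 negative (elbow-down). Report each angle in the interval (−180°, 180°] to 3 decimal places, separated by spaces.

wrist centre = target − a_3·(cos φ, sin φ) = (2.5000, -4.6700)
cos θ_2 = (28.0591−5²−9²)/(2·5·9) = -0.8660; θ_2 = -149.9983° (elbow-down)
β = atan2(-4.6700,2.5000) = -61.8390°; ψ = atan2(-4.5002,-2.7941) = -121.8352°
θ_1 = β − ψ = 59.9962°
θ_3 = φ − θ_1 − θ_2 = -44.9979° (wrapped to (-180°,180°])

59.996 -149.998 -44.998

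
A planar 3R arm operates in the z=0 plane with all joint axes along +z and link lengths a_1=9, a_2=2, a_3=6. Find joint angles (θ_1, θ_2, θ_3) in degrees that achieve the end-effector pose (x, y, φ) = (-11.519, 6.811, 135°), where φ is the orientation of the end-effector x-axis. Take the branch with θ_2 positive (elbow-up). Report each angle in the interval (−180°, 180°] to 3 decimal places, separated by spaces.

149.999 135.005 -150.004

wrist centre = target − a_3·(cos φ, sin φ) = (-7.2764, 2.5684)
cos θ_2 = (59.5419−9²−2²)/(2·9·2) = -0.7072; θ_2 = 135.0051° (elbow-up)
β = atan2(2.5684,-7.2764) = 160.5583°; ψ = atan2(1.4141,7.5857) = 10.5596°
θ_1 = β − ψ = 149.9987°
θ_3 = φ − θ_1 − θ_2 = -150.0038° (wrapped to (-180°,180°])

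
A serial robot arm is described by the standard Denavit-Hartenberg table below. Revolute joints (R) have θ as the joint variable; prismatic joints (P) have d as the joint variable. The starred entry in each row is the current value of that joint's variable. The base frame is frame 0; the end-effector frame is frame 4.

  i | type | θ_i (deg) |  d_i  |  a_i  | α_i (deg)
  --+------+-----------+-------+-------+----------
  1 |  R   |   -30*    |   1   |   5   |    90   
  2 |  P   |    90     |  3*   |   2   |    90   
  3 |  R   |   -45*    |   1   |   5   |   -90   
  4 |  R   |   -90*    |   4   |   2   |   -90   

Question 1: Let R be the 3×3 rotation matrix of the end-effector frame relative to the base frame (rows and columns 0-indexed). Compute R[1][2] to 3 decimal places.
End-effector z-axis (col 2 of R) = (0.3536,0.6124,0.7071)
R[1][2] = 0.6124

0.612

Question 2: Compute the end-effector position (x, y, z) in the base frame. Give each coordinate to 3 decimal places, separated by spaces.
5.782 -5.986 9.364

after link 1: o_1 = (4.3301, -2.5000, 1.0000)
after link 2: o_2 = (2.8301, -5.0981, 3.0000)
after link 3: o_3 = (5.4639, -2.5362, 6.5355)
after link 4: o_4 = (5.7818, -5.9857, 9.3640)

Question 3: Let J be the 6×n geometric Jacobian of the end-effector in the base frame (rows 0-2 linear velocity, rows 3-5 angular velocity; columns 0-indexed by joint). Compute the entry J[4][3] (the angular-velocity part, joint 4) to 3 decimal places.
-0.612

axis z_3 = (-0.3536,-0.6124,0.7071); lever o_n−o_3 = (0.3178,-3.4495,2.8284)
cross product → J_v[:, 3] = (0.7071,1.2247,1.4142)
J_ω[:, 3] = z_3
entry J[4][3] = -0.6124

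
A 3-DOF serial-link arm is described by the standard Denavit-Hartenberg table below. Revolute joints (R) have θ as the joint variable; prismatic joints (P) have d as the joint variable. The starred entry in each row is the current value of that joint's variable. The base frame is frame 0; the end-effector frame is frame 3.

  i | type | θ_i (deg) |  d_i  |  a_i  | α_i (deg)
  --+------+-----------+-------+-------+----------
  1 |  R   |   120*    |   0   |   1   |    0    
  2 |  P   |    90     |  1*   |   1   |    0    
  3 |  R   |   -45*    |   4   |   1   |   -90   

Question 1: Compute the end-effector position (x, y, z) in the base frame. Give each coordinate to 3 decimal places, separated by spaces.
after link 1: o_1 = (-0.5000, 0.8660, 0.0000)
after link 2: o_2 = (-1.3660, 0.3660, 1.0000)
after link 3: o_3 = (-2.3320, 0.6248, 5.0000)

-2.332 0.625 5.000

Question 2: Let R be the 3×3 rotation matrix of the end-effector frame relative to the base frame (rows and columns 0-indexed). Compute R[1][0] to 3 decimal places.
End-effector x-axis (col 0 of R) = (-0.9659,0.2588,0.0000)
R[1][0] = 0.2588

0.259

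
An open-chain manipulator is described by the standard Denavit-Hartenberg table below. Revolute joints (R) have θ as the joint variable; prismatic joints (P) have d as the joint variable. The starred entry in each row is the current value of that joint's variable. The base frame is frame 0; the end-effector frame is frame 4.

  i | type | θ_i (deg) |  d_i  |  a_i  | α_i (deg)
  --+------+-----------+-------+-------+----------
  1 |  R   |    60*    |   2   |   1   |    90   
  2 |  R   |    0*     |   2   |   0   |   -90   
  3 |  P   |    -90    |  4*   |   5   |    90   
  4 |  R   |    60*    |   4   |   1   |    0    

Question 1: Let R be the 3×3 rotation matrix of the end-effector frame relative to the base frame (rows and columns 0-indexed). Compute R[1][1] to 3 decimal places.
0.433

End-effector y-axis (col 1 of R) = (-0.7500,0.4330,0.5000)
R[1][1] = 0.4330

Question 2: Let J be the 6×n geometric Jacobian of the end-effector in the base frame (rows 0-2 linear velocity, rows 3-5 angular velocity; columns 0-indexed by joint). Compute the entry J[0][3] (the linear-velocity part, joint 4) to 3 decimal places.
axis z_3 = (-0.5000,-0.8660,0.0000); lever o_n−o_3 = (-1.5670,-3.7141,0.8660)
cross product → J_v[:, 3] = (-0.7500,0.4330,0.5000)
J_ω[:, 3] = z_3
entry J[0][3] = -0.7500

-0.750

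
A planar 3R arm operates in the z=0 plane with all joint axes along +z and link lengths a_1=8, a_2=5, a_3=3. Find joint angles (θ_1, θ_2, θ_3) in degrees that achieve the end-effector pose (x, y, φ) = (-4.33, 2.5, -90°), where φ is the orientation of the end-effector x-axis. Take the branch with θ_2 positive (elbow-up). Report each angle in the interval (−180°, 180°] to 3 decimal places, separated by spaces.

wrist centre = target − a_3·(cos φ, sin φ) = (-4.3300, 5.5000)
cos θ_2 = (48.9989−8²−5²)/(2·8·5) = -0.5000; θ_2 = 120.0009° (elbow-up)
β = atan2(5.5000,-4.3300) = 128.2124°; ψ = atan2(4.3301,5.4999) = 38.2133°
θ_1 = β − ψ = 89.9991°
θ_3 = φ − θ_1 − θ_2 = 60.0000° (wrapped to (-180°,180°])

89.999 120.001 60.000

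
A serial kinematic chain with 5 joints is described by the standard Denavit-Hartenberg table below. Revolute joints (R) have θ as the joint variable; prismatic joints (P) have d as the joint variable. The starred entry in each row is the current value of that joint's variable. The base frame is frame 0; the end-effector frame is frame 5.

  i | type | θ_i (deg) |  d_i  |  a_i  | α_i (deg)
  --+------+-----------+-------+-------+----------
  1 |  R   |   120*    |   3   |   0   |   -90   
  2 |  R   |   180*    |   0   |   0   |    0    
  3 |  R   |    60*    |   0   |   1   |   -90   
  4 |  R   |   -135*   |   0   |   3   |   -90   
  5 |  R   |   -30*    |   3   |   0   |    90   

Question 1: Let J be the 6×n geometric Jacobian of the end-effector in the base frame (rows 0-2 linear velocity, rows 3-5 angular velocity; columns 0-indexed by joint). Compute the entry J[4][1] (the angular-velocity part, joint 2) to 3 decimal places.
-0.500

axis z_1 = (-0.8660,-0.5000,0.0000); lever o_n−o_1 = (-3.4242,-2.5543,0.8660)
cross product → J_v[:, 1] = (-0.4330,0.7500,0.5000)
J_ω[:, 1] = z_1
entry J[4][1] = -0.5000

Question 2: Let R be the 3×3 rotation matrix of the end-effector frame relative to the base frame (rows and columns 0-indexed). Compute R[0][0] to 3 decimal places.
-0.900

End-effector x-axis (col 0 of R) = (-0.8999,0.3340,-0.2803)
R[0][0] = -0.8999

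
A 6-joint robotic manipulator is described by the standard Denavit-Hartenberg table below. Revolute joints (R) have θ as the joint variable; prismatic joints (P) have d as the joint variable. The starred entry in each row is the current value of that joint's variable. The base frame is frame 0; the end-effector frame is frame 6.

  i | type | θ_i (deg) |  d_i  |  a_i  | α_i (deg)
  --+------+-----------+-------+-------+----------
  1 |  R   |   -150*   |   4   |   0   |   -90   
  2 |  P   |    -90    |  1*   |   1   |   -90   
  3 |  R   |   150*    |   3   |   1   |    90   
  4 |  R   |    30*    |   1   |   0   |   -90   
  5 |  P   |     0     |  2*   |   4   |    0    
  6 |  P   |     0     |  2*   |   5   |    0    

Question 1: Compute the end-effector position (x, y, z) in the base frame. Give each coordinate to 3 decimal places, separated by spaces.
after link 1: o_1 = (0.0000, 0.0000, 4.0000)
after link 2: o_2 = (0.5000, -0.8660, 5.0000)
after link 3: o_3 = (-2.3481, -1.9330, 4.1340)
after link 4: o_4 = (-2.7811, -1.1830, 4.6340)
after link 5: o_5 = (-6.6292, -1.9821, 2.5000)
after link 6: o_6 = (-11.1268, -2.6561, -0.3840)

-11.127 -2.656 -0.384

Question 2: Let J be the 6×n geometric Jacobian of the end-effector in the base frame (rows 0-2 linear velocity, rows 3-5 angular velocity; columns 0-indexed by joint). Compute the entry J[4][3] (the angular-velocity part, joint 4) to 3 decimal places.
axis z_3 = (-0.4330,0.7500,0.5000); lever o_n−o_3 = (-8.7787,-0.7231,-4.5179)
cross product → J_v[:, 3] = (-3.0269,-6.3457,6.8971)
J_ω[:, 3] = z_3
entry J[4][3] = 0.7500

0.750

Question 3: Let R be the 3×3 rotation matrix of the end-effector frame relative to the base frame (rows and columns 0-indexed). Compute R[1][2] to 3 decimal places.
End-effector z-axis (col 2 of R) = (-0.6250,-0.6495,0.4330)
R[1][2] = -0.6495

-0.650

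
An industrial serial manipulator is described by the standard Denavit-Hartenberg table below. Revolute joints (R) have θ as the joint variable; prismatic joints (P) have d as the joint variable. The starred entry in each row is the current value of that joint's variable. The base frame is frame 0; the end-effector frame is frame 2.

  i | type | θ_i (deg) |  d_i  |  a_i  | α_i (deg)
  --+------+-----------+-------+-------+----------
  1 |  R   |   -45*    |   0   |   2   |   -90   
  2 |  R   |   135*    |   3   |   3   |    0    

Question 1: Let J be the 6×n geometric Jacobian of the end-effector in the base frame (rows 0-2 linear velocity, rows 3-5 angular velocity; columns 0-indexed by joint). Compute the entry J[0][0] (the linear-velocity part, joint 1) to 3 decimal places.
-2.207

axis z_0 = ẑ; lever o_n−o_0 = (2.0355,2.2071,-2.1213)
cross product → J_v[:, 0] = (-2.2071,2.0355,0.0000)
J_ω[:, 0] = z_0
entry J[0][0] = -2.2071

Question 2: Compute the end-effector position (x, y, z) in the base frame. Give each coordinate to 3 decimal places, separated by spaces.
after link 1: o_1 = (1.4142, -1.4142, 0.0000)
after link 2: o_2 = (2.0355, 2.2071, -2.1213)

2.036 2.207 -2.121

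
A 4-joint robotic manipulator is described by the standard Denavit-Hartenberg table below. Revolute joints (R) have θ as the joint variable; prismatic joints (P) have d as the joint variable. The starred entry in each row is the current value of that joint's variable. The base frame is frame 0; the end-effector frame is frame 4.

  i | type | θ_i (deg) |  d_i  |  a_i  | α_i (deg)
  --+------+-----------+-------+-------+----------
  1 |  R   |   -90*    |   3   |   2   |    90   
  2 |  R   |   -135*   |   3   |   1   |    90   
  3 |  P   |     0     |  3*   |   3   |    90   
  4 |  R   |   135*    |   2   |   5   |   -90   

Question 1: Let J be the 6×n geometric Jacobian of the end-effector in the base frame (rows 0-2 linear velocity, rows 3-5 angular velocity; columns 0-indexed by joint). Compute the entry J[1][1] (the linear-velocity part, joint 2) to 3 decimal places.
axis z_1 = (-1.0000,-0.0000,0.0000); lever o_n−o_1 = (-1.0000,4.9497,4.2929)
cross product → J_v[:, 1] = (-0.0000,4.2929,-4.9497)
J_ω[:, 1] = z_1
entry J[1][1] = 4.2929

4.293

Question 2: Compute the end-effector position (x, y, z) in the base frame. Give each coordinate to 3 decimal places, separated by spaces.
after link 1: o_1 = (0.0000, -2.0000, 3.0000)
after link 2: o_2 = (-3.0000, -1.2929, 2.2929)
after link 3: o_3 = (-3.0000, 2.9497, 2.2929)
after link 4: o_4 = (-1.0000, 2.9497, 7.2929)

-1.000 2.950 7.293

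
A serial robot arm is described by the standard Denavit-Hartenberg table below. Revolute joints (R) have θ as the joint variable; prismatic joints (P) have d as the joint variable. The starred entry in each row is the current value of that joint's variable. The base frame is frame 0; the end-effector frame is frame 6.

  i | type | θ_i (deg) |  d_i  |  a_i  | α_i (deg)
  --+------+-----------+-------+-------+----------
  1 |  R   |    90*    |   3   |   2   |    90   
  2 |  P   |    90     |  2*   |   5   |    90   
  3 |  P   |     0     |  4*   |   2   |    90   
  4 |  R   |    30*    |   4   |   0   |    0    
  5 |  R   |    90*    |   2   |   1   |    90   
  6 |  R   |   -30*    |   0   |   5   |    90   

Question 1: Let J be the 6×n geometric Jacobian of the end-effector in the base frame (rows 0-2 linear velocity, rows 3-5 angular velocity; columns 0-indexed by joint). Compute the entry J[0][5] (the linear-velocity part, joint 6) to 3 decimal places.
-4.330

axis z_5 = (-0.0000,0.5000,0.8660); lever o_n−o_5 = (2.5000,3.7500,-2.1651)
cross product → J_v[:, 5] = (-4.3301,2.1651,-1.2500)
J_ω[:, 5] = z_5
entry J[0][5] = -4.3301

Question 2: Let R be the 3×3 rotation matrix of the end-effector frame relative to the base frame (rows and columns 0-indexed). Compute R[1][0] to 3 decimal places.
0.750

End-effector x-axis (col 0 of R) = (0.5000,0.7500,-0.4330)
R[1][0] = 0.7500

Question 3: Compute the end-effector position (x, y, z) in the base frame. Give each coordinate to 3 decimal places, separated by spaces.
after link 1: o_1 = (0.0000, 2.0000, 3.0000)
after link 2: o_2 = (2.0000, 2.0000, 8.0000)
after link 3: o_3 = (2.0000, 6.0000, 10.0000)
after link 4: o_4 = (-2.0000, 6.0000, 10.0000)
after link 5: o_5 = (-4.0000, 6.8660, 9.5000)
after link 6: o_6 = (-1.5000, 10.6160, 7.3349)

-1.500 10.616 7.335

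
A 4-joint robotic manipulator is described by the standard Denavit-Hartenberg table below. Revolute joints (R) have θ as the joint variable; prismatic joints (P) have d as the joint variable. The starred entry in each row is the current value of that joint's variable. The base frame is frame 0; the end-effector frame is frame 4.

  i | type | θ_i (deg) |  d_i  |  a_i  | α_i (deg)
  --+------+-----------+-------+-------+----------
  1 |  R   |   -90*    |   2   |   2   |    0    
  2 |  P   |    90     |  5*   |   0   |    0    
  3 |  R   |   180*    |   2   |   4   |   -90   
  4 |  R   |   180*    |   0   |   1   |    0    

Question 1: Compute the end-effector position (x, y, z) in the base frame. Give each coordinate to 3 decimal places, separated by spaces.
after link 1: o_1 = (0.0000, -2.0000, 2.0000)
after link 2: o_2 = (0.0000, -2.0000, 7.0000)
after link 3: o_3 = (-4.0000, -2.0000, 9.0000)
after link 4: o_4 = (-3.0000, -2.0000, 9.0000)

-3.000 -2.000 9.000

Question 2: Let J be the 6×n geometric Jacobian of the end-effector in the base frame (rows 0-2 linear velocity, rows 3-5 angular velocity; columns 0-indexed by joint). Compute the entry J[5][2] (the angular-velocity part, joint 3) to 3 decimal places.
1.000

axis z_2 = (0.0000,0.0000,1.0000); lever o_n−o_2 = (-3.0000,0.0000,2.0000)
cross product → J_v[:, 2] = (-0.0000,-3.0000,0.0000)
J_ω[:, 2] = z_2
entry J[5][2] = 1.0000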